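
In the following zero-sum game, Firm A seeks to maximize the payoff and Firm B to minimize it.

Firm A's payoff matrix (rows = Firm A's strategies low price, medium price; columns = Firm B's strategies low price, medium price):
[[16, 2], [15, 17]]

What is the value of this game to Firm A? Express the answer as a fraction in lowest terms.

Row minima are 2 and 15, so Firm A's maximin is 15; column maxima are 16 and 17, so Firm B's minimax is 16. These differ, so the equilibrium is in mixed strategies.
Let Firm A play low price with probability p. Firm B is indifferent when 16p + 15(1−p) = 2p + 17(1−p), giving p = 1/8.
Let Firm B play low price with probability q. Firm A is indifferent when 16q + 2(1−q) = 15q + 17(1−q), giving q = 15/16.
The value is 16·(15/16) + (2)·(1/16) = 121/8.

121/8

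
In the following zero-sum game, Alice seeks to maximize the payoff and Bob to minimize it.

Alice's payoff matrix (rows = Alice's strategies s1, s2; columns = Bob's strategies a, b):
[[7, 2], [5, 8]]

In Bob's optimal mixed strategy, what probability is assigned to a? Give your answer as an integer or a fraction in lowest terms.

3/4

Row minima are 2 and 5, so Alice's maximin is 5; column maxima are 7 and 8, so Bob's minimax is 7. These differ, so the equilibrium is in mixed strategies.
Let Bob play a with probability q. Alice is indifferent when 7q + 2(1−q) = 5q + 8(1−q), giving q = 3/4.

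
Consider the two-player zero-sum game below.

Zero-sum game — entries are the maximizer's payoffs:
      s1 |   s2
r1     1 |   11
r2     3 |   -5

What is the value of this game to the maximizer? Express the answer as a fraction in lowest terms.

19/9

Row minima are 1 and -5, so the maximizer's maximin is 1; column maxima are 3 and 11, so the minimizer's minimax is 3. These differ, so the equilibrium is in mixed strategies.
Let the maximizer play r1 with probability p. The minimizer is indifferent when p + 3(1−p) = 11p − 5(1−p), giving p = 4/9.
Let the minimizer play s1 with probability q. The maximizer is indifferent when q + 11(1−q) = 3q − 5(1−q), giving q = 8/9.
The value is 1·(8/9) + (11)·(1/9) = 19/9.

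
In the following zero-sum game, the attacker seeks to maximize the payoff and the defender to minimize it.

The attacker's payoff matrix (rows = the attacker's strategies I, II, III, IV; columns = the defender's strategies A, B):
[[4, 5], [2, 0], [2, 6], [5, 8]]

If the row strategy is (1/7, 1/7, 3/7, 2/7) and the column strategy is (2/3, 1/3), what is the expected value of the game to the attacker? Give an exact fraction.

Against (2/3, 1/3), each row's expected payoff is I: 13/3; II: 4/3; III: 10/3; IV: 6.
Taking the (1/7, 1/7, 3/7, 2/7)-weighted average: (1/7)·(13/3) + (1/7)·(4/3) + (3/7)·(10/3) + (2/7)·(6) = 83/21.

83/21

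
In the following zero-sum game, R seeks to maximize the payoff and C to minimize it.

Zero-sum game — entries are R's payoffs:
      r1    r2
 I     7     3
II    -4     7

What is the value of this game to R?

61/15

Row minima are 3 and -4, so R's maximin is 3; column maxima are 7 and 7, so C's minimax is 7. These differ, so the equilibrium is in mixed strategies.
Let R play I with probability p. C is indifferent when 7p − 4(1−p) = 3p + 7(1−p), giving p = 11/15.
Let C play r1 with probability q. R is indifferent when 7q + 3(1−q) = −4q + 7(1−q), giving q = 4/15.
The value is 7·(4/15) + (3)·(11/15) = 61/15.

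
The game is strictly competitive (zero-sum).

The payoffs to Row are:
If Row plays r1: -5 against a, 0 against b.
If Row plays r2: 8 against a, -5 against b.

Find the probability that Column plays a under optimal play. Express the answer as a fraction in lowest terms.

5/18

Row minima are -5 and -5, so Row's maximin is -5; column maxima are 8 and 0, so Column's minimax is 0. These differ, so the equilibrium is in mixed strategies.
Let Column play a with probability q. Row is indifferent when −5q = 8q − 5(1−q), giving q = 5/18.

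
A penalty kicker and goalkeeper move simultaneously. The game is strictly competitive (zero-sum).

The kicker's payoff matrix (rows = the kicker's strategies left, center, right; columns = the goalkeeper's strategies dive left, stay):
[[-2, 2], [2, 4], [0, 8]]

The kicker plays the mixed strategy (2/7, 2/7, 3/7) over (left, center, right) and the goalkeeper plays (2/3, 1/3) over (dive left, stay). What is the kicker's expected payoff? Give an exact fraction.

12/7

Against (2/3, 1/3), each row's expected payoff is left: -2/3; center: 8/3; right: 8/3.
Taking the (2/7, 2/7, 3/7)-weighted average: (2/7)·(-2/3) + (2/7)·(8/3) + (3/7)·(8/3) = 12/7.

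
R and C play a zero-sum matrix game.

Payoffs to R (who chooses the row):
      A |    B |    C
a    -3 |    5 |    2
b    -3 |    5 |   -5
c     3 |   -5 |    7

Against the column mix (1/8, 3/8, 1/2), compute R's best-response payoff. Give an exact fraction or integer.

a: (-3)·(1/8) + (5)·(3/8) + (2)·(1/2) = 5/2.
b: (-3)·(1/8) + (5)·(3/8) + (-5)·(1/2) = -1.
c: (3)·(1/8) + (-5)·(3/8) + (7)·(1/2) = 2.
The best pure response is a with expected payoff 5/2.

5/2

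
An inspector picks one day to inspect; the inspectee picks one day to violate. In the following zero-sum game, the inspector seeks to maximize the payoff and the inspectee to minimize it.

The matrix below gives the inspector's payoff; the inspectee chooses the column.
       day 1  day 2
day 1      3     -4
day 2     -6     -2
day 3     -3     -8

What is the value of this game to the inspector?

Row day 3 is strictly dominated by row day 1, so the inspector never plays it.
The remaining 2×2 game on (day 1, day 2) × (day 1, day 2) has no saddle point. Let the inspector play day 1 with probability p; indifference gives 3p − 6(1−p) = −4p − 2(1−p), so p = 4/11.
Similarly the inspectee's optimal q on day 1 is 2/11, and the value is 3·(2/11) + (-4)·(9/11) = -30/11.

-30/11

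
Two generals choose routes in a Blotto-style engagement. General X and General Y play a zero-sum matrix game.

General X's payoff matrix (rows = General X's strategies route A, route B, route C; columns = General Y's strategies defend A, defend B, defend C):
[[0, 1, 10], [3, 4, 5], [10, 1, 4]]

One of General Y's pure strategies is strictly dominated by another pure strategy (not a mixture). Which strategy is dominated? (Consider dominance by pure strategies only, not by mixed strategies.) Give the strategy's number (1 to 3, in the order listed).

General Y prefers columns that give General X less. Compare defend C with defend B: 1 < 10, 4 < 5, 1 < 4.
So defend B strictly dominates defend C for General Y; defend C is strictly dominated.

3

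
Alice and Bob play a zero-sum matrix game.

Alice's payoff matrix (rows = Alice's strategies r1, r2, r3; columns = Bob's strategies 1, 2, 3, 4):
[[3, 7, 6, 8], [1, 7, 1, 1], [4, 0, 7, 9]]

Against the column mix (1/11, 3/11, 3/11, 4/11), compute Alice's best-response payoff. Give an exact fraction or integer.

74/11

r1: (3)·(1/11) + (7)·(3/11) + (6)·(3/11) + (8)·(4/11) = 74/11.
r2: (1)·(1/11) + (7)·(3/11) + (1)·(3/11) + (1)·(4/11) = 29/11.
r3: (4)·(1/11) + (0)·(3/11) + (7)·(3/11) + (9)·(4/11) = 61/11.
The best pure response is r1 with expected payoff 74/11.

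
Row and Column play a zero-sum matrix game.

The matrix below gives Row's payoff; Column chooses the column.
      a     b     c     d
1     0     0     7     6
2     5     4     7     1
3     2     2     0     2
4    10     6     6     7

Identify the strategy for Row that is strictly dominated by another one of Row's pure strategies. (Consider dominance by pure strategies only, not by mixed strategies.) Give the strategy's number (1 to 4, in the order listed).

Compare 3 with 4: 10 > 2, 6 > 2, 6 > 0, 7 > 2.
So 4 strictly dominates 3 for Row; 3 is strictly dominated.

3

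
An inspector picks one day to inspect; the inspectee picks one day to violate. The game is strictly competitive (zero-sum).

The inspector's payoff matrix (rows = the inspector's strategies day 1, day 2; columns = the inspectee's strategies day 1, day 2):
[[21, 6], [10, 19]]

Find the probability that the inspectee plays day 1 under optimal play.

Row minima are 6 and 10, so the inspector's maximin is 10; column maxima are 21 and 19, so the inspectee's minimax is 19. These differ, so the equilibrium is in mixed strategies.
Let the inspectee play day 1 with probability q. The inspector is indifferent when 21q + 6(1−q) = 10q + 19(1−q), giving q = 13/24.

13/24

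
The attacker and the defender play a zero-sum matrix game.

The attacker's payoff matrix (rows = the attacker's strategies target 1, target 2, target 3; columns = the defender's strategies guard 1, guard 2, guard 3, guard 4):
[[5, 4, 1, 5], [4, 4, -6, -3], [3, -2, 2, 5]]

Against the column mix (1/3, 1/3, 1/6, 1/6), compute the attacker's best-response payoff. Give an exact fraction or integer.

target 1: (5)·(1/3) + (4)·(1/3) + (1)·(1/6) + (5)·(1/6) = 4.
target 2: (4)·(1/3) + (4)·(1/3) + (-6)·(1/6) + (-3)·(1/6) = 7/6.
target 3: (3)·(1/3) + (-2)·(1/3) + (2)·(1/6) + (5)·(1/6) = 3/2.
The best pure response is target 1 with expected payoff 4.

4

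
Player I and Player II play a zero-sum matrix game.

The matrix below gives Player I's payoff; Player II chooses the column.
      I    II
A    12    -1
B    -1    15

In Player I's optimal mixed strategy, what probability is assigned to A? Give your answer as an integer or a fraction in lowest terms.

Row minima are -1 and -1, so Player I's maximin is -1; column maxima are 12 and 15, so Player II's minimax is 12. These differ, so the equilibrium is in mixed strategies.
Let Player I play A with probability p. Player II is indifferent when 12p − (1−p) = −p + 15(1−p), giving p = 16/29.

16/29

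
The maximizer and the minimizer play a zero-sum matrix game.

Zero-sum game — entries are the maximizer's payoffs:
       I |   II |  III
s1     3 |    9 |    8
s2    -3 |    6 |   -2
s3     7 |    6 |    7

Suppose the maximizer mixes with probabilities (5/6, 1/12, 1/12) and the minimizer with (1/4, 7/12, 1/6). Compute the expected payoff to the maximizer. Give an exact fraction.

Against (1/4, 7/12, 1/6), each row's expected payoff is s1: 22/3; s2: 29/12; s3: 77/12.
Taking the (5/6, 1/12, 1/12)-weighted average: (5/6)·(22/3) + (1/12)·(29/12) + (1/12)·(77/12) = 493/72.

493/72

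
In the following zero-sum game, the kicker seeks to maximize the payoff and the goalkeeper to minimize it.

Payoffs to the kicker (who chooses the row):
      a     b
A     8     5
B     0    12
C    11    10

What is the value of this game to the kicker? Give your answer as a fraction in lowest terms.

Row A is strictly dominated by row C, so the kicker never plays it.
The remaining 2×2 game on (B, C) × (a, b) has no saddle point. Let the kicker play B with probability p; indifference gives 11(1−p) = 12p + 10(1−p), so p = 1/13.
Similarly the goalkeeper's optimal q on a is 2/13, and the value is 0·(2/13) + (12)·(11/13) = 132/13.

132/13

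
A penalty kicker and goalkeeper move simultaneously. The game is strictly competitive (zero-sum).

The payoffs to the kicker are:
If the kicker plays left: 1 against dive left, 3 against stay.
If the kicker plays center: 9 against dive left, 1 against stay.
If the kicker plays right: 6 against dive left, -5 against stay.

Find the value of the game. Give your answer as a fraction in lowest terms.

Row right is strictly dominated by row center, so the kicker never plays it.
The remaining 2×2 game on (left, center) × (dive left, stay) has no saddle point. Let the kicker play left with probability p; indifference gives p + 9(1−p) = 3p + (1−p), so p = 4/5.
Similarly the goalkeeper's optimal q on dive left is 1/5, and the value is 1·(1/5) + (3)·(4/5) = 13/5.

13/5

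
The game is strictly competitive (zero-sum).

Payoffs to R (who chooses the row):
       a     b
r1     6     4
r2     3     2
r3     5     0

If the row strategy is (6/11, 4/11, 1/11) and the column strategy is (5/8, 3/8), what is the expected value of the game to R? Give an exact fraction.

Against (5/8, 3/8), each row's expected payoff is r1: 21/4; r2: 21/8; r3: 25/8.
Taking the (6/11, 4/11, 1/11)-weighted average: (6/11)·(21/4) + (4/11)·(21/8) + (1/11)·(25/8) = 361/88.

361/88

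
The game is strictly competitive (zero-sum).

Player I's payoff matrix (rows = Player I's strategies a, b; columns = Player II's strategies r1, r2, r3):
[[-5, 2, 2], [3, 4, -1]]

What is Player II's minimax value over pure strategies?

The worst case (largest entry) in each column is r1: 3, r2: 4, r3: 2.
The best (smallest) of these is 2.

2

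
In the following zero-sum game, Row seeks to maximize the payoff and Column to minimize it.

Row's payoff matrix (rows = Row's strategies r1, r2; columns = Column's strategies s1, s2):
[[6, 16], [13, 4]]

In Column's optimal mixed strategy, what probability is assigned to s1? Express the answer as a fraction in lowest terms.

Row minima are 6 and 4, so Row's maximin is 6; column maxima are 13 and 16, so Column's minimax is 13. These differ, so the equilibrium is in mixed strategies.
Let Column play s1 with probability q. Row is indifferent when 6q + 16(1−q) = 13q + 4(1−q), giving q = 12/19.

12/19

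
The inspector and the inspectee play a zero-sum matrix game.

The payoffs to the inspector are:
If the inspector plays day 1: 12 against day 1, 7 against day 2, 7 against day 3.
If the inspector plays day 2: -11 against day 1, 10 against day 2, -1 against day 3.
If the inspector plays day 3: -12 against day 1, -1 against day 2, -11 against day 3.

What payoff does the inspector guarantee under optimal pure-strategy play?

Row minima: 7, -11, -12 → the inspector's maximin is 7.
Column maxima: 12, 10, 7 → the inspectee's minimax is 7.
They coincide at (day 1, day 3), so the value is 7.

7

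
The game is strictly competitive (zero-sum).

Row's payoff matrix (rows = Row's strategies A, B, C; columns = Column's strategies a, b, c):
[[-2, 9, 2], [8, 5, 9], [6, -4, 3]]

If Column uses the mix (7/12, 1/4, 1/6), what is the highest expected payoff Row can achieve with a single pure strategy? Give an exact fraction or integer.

89/12

A: (-2)·(7/12) + (9)·(1/4) + (2)·(1/6) = 17/12.
B: (8)·(7/12) + (5)·(1/4) + (9)·(1/6) = 89/12.
C: (6)·(7/12) + (-4)·(1/4) + (3)·(1/6) = 3.
The best pure response is B with expected payoff 89/12.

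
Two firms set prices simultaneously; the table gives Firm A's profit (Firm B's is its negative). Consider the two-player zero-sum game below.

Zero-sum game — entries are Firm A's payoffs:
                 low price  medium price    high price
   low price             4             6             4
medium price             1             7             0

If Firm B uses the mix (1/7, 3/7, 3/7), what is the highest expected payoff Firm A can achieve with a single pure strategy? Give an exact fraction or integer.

low price: (4)·(1/7) + (6)·(3/7) + (4)·(3/7) = 34/7.
medium price: (1)·(1/7) + (7)·(3/7) + (0)·(3/7) = 22/7.
The best pure response is low price with expected payoff 34/7.

34/7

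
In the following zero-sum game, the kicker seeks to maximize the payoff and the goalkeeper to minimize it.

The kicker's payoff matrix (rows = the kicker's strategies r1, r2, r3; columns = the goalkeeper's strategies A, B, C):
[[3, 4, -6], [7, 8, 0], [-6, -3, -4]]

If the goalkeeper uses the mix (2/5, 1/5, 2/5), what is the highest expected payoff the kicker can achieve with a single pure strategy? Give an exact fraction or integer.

22/5

r1: (3)·(2/5) + (4)·(1/5) + (-6)·(2/5) = -2/5.
r2: (7)·(2/5) + (8)·(1/5) + (0)·(2/5) = 22/5.
r3: (-6)·(2/5) + (-3)·(1/5) + (-4)·(2/5) = -23/5.
The best pure response is r2 with expected payoff 22/5.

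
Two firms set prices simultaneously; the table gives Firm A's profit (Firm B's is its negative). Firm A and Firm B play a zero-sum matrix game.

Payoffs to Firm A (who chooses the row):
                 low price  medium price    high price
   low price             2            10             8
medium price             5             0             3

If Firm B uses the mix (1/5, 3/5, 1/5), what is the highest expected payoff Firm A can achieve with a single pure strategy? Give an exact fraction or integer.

8

low price: (2)·(1/5) + (10)·(3/5) + (8)·(1/5) = 8.
medium price: (5)·(1/5) + (0)·(3/5) + (3)·(1/5) = 8/5.
The best pure response is low price with expected payoff 8.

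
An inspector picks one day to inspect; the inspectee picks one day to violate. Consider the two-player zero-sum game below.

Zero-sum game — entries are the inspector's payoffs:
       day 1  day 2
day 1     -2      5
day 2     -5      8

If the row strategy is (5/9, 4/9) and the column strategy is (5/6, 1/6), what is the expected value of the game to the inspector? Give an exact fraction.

-31/18

Against (5/6, 1/6), each row's expected payoff is day 1: -5/6; day 2: -17/6.
Taking the (5/9, 4/9)-weighted average: (5/9)·(-5/6) + (4/9)·(-17/6) = -31/18.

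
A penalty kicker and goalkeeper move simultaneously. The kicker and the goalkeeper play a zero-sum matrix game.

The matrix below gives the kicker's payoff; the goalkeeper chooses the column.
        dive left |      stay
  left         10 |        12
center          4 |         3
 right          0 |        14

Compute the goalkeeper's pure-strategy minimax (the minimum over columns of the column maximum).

10

The worst case (largest entry) in each column is dive left: 10, stay: 14.
The best (smallest) of these is 10.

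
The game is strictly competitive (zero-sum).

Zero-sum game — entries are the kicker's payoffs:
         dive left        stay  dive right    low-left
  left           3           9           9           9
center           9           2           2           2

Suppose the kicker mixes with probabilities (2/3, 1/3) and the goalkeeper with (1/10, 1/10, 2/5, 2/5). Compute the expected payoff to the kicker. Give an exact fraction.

Against (1/10, 1/10, 2/5, 2/5), each row's expected payoff is left: 42/5; center: 27/10.
Taking the (2/3, 1/3)-weighted average: (2/3)·(42/5) + (1/3)·(27/10) = 13/2.

13/2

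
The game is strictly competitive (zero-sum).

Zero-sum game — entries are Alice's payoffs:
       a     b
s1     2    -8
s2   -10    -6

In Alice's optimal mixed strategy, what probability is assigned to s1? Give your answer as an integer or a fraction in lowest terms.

Row minima are -8 and -10, so Alice's maximin is -8; column maxima are 2 and -6, so Bob's minimax is -6. These differ, so the equilibrium is in mixed strategies.
Let Alice play s1 with probability p. Bob is indifferent when 2p − 10(1−p) = −8p − 6(1−p), giving p = 2/7.

2/7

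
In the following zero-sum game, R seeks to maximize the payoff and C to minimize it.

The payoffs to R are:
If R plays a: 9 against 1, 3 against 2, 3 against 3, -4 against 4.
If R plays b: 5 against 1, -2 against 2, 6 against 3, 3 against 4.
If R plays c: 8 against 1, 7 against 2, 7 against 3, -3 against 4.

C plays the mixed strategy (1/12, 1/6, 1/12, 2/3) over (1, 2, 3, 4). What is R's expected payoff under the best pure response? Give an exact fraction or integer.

31/12

a: (9)·(1/12) + (3)·(1/6) + (3)·(1/12) + (-4)·(2/3) = -7/6.
b: (5)·(1/12) + (-2)·(1/6) + (6)·(1/12) + (3)·(2/3) = 31/12.
c: (8)·(1/12) + (7)·(1/6) + (7)·(1/12) + (-3)·(2/3) = 5/12.
The best pure response is b with expected payoff 31/12.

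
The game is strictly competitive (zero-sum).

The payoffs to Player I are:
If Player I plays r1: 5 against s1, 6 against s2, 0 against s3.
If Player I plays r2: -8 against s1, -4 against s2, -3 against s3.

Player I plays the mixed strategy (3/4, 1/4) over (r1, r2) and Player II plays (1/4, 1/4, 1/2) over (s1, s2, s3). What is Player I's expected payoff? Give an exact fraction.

Against (1/4, 1/4, 1/2), each row's expected payoff is r1: 11/4; r2: -9/2.
Taking the (3/4, 1/4)-weighted average: (3/4)·(11/4) + (1/4)·(-9/2) = 15/16.

15/16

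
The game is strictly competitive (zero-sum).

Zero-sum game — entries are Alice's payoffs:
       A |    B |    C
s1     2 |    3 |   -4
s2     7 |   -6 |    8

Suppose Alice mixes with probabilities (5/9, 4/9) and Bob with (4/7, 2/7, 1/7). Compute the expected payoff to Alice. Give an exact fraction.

Against (4/7, 2/7, 1/7), each row's expected payoff is s1: 10/7; s2: 24/7.
Taking the (5/9, 4/9)-weighted average: (5/9)·(10/7) + (4/9)·(24/7) = 146/63.

146/63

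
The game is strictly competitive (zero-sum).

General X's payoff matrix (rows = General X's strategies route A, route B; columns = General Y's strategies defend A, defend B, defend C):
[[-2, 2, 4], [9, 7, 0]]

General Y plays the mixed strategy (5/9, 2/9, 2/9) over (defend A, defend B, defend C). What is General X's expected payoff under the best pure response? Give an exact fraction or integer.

59/9

route A: (-2)·(5/9) + (2)·(2/9) + (4)·(2/9) = 2/9.
route B: (9)·(5/9) + (7)·(2/9) + (0)·(2/9) = 59/9.
The best pure response is route B with expected payoff 59/9.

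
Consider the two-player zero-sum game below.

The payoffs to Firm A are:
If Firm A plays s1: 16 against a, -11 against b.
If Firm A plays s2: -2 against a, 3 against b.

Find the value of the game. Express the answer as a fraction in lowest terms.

Row minima are -11 and -2, so Firm A's maximin is -2; column maxima are 16 and 3, so Firm B's minimax is 3. These differ, so the equilibrium is in mixed strategies.
Let Firm A play s1 with probability p. Firm B is indifferent when 16p − 2(1−p) = −11p + 3(1−p), giving p = 5/32.
Let Firm B play a with probability q. Firm A is indifferent when 16q − 11(1−q) = −2q + 3(1−q), giving q = 7/16.
The value is 16·(7/16) + (-11)·(9/16) = 13/16.

13/16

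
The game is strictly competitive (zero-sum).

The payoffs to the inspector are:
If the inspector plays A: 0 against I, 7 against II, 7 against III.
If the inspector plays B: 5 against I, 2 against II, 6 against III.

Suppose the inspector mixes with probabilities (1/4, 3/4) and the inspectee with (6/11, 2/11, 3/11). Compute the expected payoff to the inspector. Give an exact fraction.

191/44

Against (6/11, 2/11, 3/11), each row's expected payoff is A: 35/11; B: 52/11.
Taking the (1/4, 3/4)-weighted average: (1/4)·(35/11) + (3/4)·(52/11) = 191/44.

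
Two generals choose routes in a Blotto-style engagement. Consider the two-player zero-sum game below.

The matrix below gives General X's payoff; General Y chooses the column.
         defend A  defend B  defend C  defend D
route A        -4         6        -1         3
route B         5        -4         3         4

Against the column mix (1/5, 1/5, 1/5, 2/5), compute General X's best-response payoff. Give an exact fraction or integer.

route A: (-4)·(1/5) + (6)·(1/5) + (-1)·(1/5) + (3)·(2/5) = 7/5.
route B: (5)·(1/5) + (-4)·(1/5) + (3)·(1/5) + (4)·(2/5) = 12/5.
The best pure response is route B with expected payoff 12/5.

12/5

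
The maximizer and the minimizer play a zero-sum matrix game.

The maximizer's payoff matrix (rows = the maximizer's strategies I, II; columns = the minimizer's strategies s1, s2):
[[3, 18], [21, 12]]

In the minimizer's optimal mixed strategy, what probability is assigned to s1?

Row minima are 3 and 12, so the maximizer's maximin is 12; column maxima are 21 and 18, so the minimizer's minimax is 18. These differ, so the equilibrium is in mixed strategies.
Let the minimizer play s1 with probability q. The maximizer is indifferent when 3q + 18(1−q) = 21q + 12(1−q), giving q = 1/4.

1/4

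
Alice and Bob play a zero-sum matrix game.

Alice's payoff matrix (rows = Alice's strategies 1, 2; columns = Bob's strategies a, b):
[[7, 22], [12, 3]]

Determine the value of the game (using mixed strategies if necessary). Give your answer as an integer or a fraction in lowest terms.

81/8

Row minima are 7 and 3, so Alice's maximin is 7; column maxima are 12 and 22, so Bob's minimax is 12. These differ, so the equilibrium is in mixed strategies.
Let Alice play 1 with probability p. Bob is indifferent when 7p + 12(1−p) = 22p + 3(1−p), giving p = 3/8.
Let Bob play a with probability q. Alice is indifferent when 7q + 22(1−q) = 12q + 3(1−q), giving q = 19/24.
The value is 7·(19/24) + (22)·(5/24) = 81/8.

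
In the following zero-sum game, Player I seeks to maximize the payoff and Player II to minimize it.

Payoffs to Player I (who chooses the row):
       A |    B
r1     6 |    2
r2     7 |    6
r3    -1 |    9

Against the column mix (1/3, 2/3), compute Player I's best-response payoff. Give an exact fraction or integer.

r1: (6)·(1/3) + (2)·(2/3) = 10/3.
r2: (7)·(1/3) + (6)·(2/3) = 19/3.
r3: (-1)·(1/3) + (9)·(2/3) = 17/3.
The best pure response is r2 with expected payoff 19/3.

19/3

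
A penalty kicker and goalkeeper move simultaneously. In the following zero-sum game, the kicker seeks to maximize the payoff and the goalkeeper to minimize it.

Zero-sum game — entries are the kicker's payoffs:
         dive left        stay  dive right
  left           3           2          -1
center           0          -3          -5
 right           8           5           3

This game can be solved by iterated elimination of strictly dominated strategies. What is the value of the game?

3

Column dive left is strictly dominated by stay for the goalkeeper (2<3, -3<0, 5<8); eliminate dive left.
Row center is strictly dominated by row left (2>-3, -1>-5); eliminate center.
Column stay is strictly dominated by dive right for the goalkeeper (-1<2, 3<5); eliminate stay.
Row left is strictly dominated by row right (3>-1); eliminate left.
Only (right, dive right) remains, with payoff 3.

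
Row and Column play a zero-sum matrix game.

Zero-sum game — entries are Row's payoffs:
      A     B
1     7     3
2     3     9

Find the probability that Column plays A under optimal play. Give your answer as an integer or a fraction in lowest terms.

Row minima are 3 and 3, so Row's maximin is 3; column maxima are 7 and 9, so Column's minimax is 7. These differ, so the equilibrium is in mixed strategies.
Let Column play A with probability q. Row is indifferent when 7q + 3(1−q) = 3q + 9(1−q), giving q = 3/5.

3/5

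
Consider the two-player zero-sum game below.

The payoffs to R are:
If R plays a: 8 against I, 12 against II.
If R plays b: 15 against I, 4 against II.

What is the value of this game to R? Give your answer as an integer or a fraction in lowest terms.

Row minima are 8 and 4, so R's maximin is 8; column maxima are 15 and 12, so C's minimax is 12. These differ, so the equilibrium is in mixed strategies.
Let R play a with probability p. C is indifferent when 8p + 15(1−p) = 12p + 4(1−p), giving p = 11/15.
Let C play I with probability q. R is indifferent when 8q + 12(1−q) = 15q + 4(1−q), giving q = 8/15.
The value is 8·(8/15) + (12)·(7/15) = 148/15.

148/15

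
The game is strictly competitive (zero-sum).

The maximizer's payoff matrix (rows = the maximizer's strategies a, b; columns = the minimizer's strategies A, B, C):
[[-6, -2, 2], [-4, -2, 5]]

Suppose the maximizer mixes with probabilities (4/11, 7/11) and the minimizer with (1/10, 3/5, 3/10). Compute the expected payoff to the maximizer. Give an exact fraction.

Against (1/10, 3/5, 3/10), each row's expected payoff is a: -6/5; b: -1/10.
Taking the (4/11, 7/11)-weighted average: (4/11)·(-6/5) + (7/11)·(-1/10) = -1/2.

-1/2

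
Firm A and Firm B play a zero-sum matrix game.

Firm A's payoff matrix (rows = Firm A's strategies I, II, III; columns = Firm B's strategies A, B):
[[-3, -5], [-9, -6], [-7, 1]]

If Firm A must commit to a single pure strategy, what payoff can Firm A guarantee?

The worst-case payoff for each row is I: -5, II: -9, III: -7.
The best of these is -5.

-5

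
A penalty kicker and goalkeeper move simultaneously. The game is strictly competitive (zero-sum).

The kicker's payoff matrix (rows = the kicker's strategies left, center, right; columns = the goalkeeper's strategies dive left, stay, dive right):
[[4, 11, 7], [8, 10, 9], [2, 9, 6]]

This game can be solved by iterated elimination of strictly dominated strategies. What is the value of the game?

Column stay is strictly dominated by dive left for the goalkeeper (4<11, 8<10, 2<9); eliminate stay.
Row left is strictly dominated by row center (8>4, 9>7); eliminate left.
Row right is strictly dominated by row center (8>2, 9>6); eliminate right.
Column dive right is strictly dominated by dive left for the goalkeeper (8<9); eliminate dive right.
Only (center, dive left) remains, with payoff 8.

8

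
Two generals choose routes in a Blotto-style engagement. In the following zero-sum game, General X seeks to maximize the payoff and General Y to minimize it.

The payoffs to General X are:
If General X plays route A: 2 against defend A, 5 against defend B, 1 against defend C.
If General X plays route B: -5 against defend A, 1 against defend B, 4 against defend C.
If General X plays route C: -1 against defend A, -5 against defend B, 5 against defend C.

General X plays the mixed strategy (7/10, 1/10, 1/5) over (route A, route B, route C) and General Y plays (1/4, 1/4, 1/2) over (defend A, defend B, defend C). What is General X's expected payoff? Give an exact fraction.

15/8

Against (1/4, 1/4, 1/2), each row's expected payoff is route A: 9/4; route B: 1; route C: 1.
Taking the (7/10, 1/10, 1/5)-weighted average: (7/10)·(9/4) + (1/10)·(1) + (1/5)·(1) = 15/8.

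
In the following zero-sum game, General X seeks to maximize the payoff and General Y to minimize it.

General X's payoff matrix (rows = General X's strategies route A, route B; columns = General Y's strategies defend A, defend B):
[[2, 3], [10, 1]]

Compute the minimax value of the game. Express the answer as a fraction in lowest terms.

14/5

Row minima are 2 and 1, so General X's maximin is 2; column maxima are 10 and 3, so General Y's minimax is 3. These differ, so the equilibrium is in mixed strategies.
Let General X play route A with probability p. General Y is indifferent when 2p + 10(1−p) = 3p + (1−p), giving p = 9/10.
Let General Y play defend A with probability q. General X is indifferent when 2q + 3(1−q) = 10q + (1−q), giving q = 1/5.
The value is 2·(1/5) + (3)·(4/5) = 14/5.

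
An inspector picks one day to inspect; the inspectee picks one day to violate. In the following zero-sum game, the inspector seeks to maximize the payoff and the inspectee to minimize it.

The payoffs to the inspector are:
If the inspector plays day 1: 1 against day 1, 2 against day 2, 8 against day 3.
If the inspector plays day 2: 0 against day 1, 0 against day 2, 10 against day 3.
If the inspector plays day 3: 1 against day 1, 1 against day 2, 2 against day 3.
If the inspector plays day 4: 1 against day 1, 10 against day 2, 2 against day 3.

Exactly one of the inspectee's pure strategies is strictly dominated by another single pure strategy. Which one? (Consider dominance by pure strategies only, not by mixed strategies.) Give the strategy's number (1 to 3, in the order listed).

3

The inspectee prefers columns that give the inspector less. Compare day 3 with day 1: 1 < 8, 0 < 10, 1 < 2, 1 < 2.
So day 1 strictly dominates day 3 for the inspectee; day 3 is strictly dominated.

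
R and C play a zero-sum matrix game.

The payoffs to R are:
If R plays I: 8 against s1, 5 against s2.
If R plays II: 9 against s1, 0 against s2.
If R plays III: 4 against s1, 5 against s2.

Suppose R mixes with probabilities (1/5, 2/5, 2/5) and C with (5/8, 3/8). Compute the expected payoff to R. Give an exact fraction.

43/8

Against (5/8, 3/8), each row's expected payoff is I: 55/8; II: 45/8; III: 35/8.
Taking the (1/5, 2/5, 2/5)-weighted average: (1/5)·(55/8) + (2/5)·(45/8) + (2/5)·(35/8) = 43/8.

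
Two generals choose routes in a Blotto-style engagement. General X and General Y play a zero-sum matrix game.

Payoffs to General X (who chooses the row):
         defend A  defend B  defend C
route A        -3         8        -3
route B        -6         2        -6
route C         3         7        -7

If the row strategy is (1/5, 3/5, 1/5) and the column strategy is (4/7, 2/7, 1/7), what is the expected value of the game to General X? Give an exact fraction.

-58/35

Against (4/7, 2/7, 1/7), each row's expected payoff is route A: 1/7; route B: -26/7; route C: 19/7.
Taking the (1/5, 3/5, 1/5)-weighted average: (1/5)·(1/7) + (3/5)·(-26/7) + (1/5)·(19/7) = -58/35.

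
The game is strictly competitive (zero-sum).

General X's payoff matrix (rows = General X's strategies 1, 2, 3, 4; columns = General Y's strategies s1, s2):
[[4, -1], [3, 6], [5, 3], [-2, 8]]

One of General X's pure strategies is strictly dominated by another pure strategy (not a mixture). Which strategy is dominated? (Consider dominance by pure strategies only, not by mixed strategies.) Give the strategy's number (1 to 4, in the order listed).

Compare 1 with 3: 5 > 4, 3 > -1.
So 3 strictly dominates 1 for General X; 1 is strictly dominated.

1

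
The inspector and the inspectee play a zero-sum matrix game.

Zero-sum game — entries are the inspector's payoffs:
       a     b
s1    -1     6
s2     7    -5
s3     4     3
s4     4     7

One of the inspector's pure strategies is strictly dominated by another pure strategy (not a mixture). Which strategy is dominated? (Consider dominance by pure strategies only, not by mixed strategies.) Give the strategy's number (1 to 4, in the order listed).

1

Compare s1 with s4: 4 > -1, 7 > 6.
So s4 strictly dominates s1 for the inspector; s1 is strictly dominated.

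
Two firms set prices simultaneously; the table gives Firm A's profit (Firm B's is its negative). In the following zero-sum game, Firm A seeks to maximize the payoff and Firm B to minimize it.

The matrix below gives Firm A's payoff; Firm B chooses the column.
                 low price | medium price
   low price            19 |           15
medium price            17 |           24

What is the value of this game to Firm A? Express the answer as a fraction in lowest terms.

Row minima are 15 and 17, so Firm A's maximin is 17; column maxima are 19 and 24, so Firm B's minimax is 19. These differ, so the equilibrium is in mixed strategies.
Let Firm A play low price with probability p. Firm B is indifferent when 19p + 17(1−p) = 15p + 24(1−p), giving p = 7/11.
Let Firm B play low price with probability q. Firm A is indifferent when 19q + 15(1−q) = 17q + 24(1−q), giving q = 9/11.
The value is 19·(9/11) + (15)·(2/11) = 201/11.

201/11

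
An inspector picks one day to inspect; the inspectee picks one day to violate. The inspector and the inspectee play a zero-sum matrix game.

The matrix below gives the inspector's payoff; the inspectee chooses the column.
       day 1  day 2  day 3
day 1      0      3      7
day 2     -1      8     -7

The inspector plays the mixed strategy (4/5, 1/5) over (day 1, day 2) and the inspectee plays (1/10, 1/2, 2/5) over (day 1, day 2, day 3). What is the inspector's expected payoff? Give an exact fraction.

Against (1/10, 1/2, 2/5), each row's expected payoff is day 1: 43/10; day 2: 11/10.
Taking the (4/5, 1/5)-weighted average: (4/5)·(43/10) + (1/5)·(11/10) = 183/50.

183/50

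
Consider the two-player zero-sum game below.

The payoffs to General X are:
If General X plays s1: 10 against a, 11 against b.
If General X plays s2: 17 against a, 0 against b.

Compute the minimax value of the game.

Row minima are 10 and 0, so General X's maximin is 10; column maxima are 17 and 11, so General Y's minimax is 11. These differ, so the equilibrium is in mixed strategies.
Let General X play s1 with probability p. General Y is indifferent when 10p + 17(1−p) = 11p, giving p = 17/18.
Let General Y play a with probability q. General X is indifferent when 10q + 11(1−q) = 17q, giving q = 11/18.
The value is 10·(11/18) + (11)·(7/18) = 187/18.

187/18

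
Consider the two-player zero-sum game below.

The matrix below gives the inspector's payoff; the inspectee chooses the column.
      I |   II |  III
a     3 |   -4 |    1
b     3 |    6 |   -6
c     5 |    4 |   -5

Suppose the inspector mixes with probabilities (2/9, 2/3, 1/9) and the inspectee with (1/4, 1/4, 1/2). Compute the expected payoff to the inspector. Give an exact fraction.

Against (1/4, 1/4, 1/2), each row's expected payoff is a: 1/4; b: -3/4; c: -1/4.
Taking the (2/9, 2/3, 1/9)-weighted average: (2/9)·(1/4) + (2/3)·(-3/4) + (1/9)·(-1/4) = -17/36.

-17/36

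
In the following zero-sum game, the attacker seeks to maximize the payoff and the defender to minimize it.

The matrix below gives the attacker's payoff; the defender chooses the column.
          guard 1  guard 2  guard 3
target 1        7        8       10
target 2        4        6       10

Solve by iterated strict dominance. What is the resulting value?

Column guard 3 is strictly dominated by guard 1 for the defender (7<10, 4<10); eliminate guard 3.
Row target 2 is strictly dominated by row target 1 (7>4, 8>6); eliminate target 2.
Column guard 2 is strictly dominated by guard 1 for the defender (7<8); eliminate guard 2.
Only (target 1, guard 1) remains, with payoff 7.

7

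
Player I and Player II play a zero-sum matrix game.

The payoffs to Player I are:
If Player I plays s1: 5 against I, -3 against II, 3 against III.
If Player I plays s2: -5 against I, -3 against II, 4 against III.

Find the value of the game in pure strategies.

-3

Row minima: -3, -5 → Player I's maximin is -3.
Column maxima: 5, -3, 4 → Player II's minimax is -3.
They coincide at (s1, II), so the value is -3.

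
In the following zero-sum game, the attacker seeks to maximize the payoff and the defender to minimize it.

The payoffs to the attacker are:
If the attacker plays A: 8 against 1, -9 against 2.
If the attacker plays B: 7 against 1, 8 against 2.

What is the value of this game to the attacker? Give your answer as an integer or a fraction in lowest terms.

Row minima are -9 and 7, so the attacker's maximin is 7; column maxima are 8 and 8, so the defender's minimax is 8. These differ, so the equilibrium is in mixed strategies.
Let the attacker play A with probability p. The defender is indifferent when 8p + 7(1−p) = −9p + 8(1−p), giving p = 1/18.
Let the defender play 1 with probability q. The attacker is indifferent when 8q − 9(1−q) = 7q + 8(1−q), giving q = 17/18.
The value is 8·(17/18) + (-9)·(1/18) = 127/18.

127/18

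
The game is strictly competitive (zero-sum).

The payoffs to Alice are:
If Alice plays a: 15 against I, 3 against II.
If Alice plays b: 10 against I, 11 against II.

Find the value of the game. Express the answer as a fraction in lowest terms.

Row minima are 3 and 10, so Alice's maximin is 10; column maxima are 15 and 11, so Bob's minimax is 11. These differ, so the equilibrium is in mixed strategies.
Let Alice play a with probability p. Bob is indifferent when 15p + 10(1−p) = 3p + 11(1−p), giving p = 1/13.
Let Bob play I with probability q. Alice is indifferent when 15q + 3(1−q) = 10q + 11(1−q), giving q = 8/13.
The value is 15·(8/13) + (3)·(5/13) = 135/13.

135/13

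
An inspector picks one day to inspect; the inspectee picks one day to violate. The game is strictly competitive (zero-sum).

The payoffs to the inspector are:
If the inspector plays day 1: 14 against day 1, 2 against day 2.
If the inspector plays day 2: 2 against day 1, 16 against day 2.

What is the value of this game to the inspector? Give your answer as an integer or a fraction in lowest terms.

110/13

Row minima are 2 and 2, so the inspector's maximin is 2; column maxima are 14 and 16, so the inspectee's minimax is 14. These differ, so the equilibrium is in mixed strategies.
Let the inspector play day 1 with probability p. The inspectee is indifferent when 14p + 2(1−p) = 2p + 16(1−p), giving p = 7/13.
Let the inspectee play day 1 with probability q. The inspector is indifferent when 14q + 2(1−q) = 2q + 16(1−q), giving q = 7/13.
The value is 14·(7/13) + (2)·(6/13) = 110/13.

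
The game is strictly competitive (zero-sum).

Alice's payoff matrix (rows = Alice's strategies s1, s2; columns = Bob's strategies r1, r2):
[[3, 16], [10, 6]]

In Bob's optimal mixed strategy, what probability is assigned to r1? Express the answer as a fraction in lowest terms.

10/17

Row minima are 3 and 6, so Alice's maximin is 6; column maxima are 10 and 16, so Bob's minimax is 10. These differ, so the equilibrium is in mixed strategies.
Let Bob play r1 with probability q. Alice is indifferent when 3q + 16(1−q) = 10q + 6(1−q), giving q = 10/17.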